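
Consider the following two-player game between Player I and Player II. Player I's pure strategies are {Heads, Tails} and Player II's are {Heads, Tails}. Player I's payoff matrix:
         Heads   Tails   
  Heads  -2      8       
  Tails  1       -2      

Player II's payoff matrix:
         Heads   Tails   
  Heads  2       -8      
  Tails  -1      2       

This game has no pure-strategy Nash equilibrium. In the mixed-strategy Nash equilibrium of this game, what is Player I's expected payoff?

4/13

For Player I to be willing to mix, Player I must be indifferent between Heads and Tails, which pins down Player II's mix.
  Player I's expected payoff from Heads: q·(-2) + (1−q)·8 = -10q + 8
  Player I's expected payoff from Tails: q·1 + (1−q)·(-2) = 3q - 2
  -10q + 8 = 3q - 2  ⇒  -13q = -10  ⇒  q = 10/13.
At equilibrium Player I is indifferent across rows, so Player I's payoff equals the payoff from Heads: (10/13)·(-2) + (3/13)·8 = 4/13.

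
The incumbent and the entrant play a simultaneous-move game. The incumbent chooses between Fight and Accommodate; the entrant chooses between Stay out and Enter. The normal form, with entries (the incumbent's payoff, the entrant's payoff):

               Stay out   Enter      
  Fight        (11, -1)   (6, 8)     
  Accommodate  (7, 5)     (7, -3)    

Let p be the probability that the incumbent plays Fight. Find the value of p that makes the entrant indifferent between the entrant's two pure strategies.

p = 8/17

In a mixed equilibrium the entrant is indifferent between Stay out and Enter; this condition fixes p.
  the entrant's payoff from Stay out: p·(-1) + (1−p)·5 = -6p + 5
  the entrant's payoff from Enter: p·8 + (1−p)·(-3) = 11p - 3
  -6p + 5 = 11p - 3  ⇒  -17p = -8  ⇒  p = 8/17.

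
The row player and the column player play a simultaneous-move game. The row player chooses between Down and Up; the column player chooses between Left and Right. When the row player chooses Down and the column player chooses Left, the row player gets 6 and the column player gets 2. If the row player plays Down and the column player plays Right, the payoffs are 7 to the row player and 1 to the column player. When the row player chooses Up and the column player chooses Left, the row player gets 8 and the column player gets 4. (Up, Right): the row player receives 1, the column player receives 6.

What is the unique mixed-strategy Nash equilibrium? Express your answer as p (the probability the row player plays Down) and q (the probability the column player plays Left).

The row player's mix must leave the column player indifferent between Left and Right.
  the column player's payoff from Left: p·2 + (1−p)·4 = -2p + 4
  the column player's payoff from Right: p·1 + (1−p)·6 = -5p + 6
  -2p + 4 = -5p + 6  ⇒  3p = 2  ⇒  p = 2/3.
For the row player to be willing to mix, the row player must be indifferent between Down and Up, which pins down the column player's mix.
  the row player's expected payoff from Down: q·6 + (1−q)·7 = -q + 7
  the row player's expected payoff from Up: q·8 + (1−q)·1 = 7q + 1
  -q + 7 = 7q + 1  ⇒  -8q = -6  ⇒  q = 3/4.

p = 2/3, q = 3/4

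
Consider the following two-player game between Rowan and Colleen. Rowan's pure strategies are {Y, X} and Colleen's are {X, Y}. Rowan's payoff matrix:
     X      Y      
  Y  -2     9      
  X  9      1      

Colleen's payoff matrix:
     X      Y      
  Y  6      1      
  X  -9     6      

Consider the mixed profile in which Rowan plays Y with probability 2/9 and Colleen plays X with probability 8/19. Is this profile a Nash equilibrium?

No

Given Rowan's mix p = 2/9, Colleen's payoff from X is -17/3 but from Y is 44/9. Colleen strictly prefers Y, so Colleen would not mix.
So the proposed profile is not a Nash equilibrium.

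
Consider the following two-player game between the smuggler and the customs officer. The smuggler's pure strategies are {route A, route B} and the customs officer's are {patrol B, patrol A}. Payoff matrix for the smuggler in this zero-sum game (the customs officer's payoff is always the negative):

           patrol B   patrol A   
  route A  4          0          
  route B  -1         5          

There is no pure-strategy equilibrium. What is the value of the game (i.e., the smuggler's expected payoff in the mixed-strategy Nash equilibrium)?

The customs officer's mix must leave the smuggler indifferent between route A and route B.
  the smuggler's expected payoff from route A: q·4 + (1−q)·0 = 4q
  the smuggler's expected payoff from route B: q·(-1) + (1−q)·5 = -6q + 5
  4q = -6q + 5  ⇒  10q = 5  ⇒  q = 1/2.
The value is the smuggler's expected payoff against this mix (using route A): (1/2)·4 + (1/2)·0 = 2.

v = 2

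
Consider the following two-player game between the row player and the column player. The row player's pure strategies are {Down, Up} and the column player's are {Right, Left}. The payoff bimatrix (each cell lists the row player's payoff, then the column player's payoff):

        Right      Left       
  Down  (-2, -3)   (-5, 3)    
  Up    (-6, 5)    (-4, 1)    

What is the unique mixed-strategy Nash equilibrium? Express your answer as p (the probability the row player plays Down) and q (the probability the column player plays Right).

The column player's indifference between Right and Left determines the row player's mixing probability p:
  the column player's payoff to Right: p·(-3) + (1−p)·5 = -8p + 5
  the column player's payoff to Left: p·3 + (1−p)·1 = 2p + 1
  -8p + 5 = 2p + 1  ⇒  -10p = -4  ⇒  p = 2/5.
In a mixed equilibrium the row player is indifferent between Down and Up; this condition fixes q.
  the row player's payoff from Down: q·(-2) + (1−q)·(-5) = 3q - 5
  the row player's payoff from Up: q·(-6) + (1−q)·(-4) = -2q - 4
  3q - 5 = -2q - 4  ⇒  5q = 1  ⇒  q = 1/5.

p = 2/5, q = 1/5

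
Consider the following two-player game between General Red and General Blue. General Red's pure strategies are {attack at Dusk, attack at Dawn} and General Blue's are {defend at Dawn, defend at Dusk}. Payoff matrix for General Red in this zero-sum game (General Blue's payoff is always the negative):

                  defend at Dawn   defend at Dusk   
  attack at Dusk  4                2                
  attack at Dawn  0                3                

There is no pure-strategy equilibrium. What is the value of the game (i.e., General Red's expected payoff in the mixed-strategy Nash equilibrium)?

For General Red to be willing to mix, General Red must be indifferent between attack at Dusk and attack at Dawn, which pins down General Blue's mix.
  General Red's payoff from attack at Dusk: q·4 + (1−q)·2 = 2q + 2
  General Red's payoff from attack at Dawn: q·0 + (1−q)·3 = -3q + 3
  2q + 2 = -3q + 3  ⇒  5q = 1  ⇒  q = 1/5.
The value is General Red's expected payoff against this mix (using attack at Dusk): (1/5)·4 + (4/5)·2 = 12/5.

v = 12/5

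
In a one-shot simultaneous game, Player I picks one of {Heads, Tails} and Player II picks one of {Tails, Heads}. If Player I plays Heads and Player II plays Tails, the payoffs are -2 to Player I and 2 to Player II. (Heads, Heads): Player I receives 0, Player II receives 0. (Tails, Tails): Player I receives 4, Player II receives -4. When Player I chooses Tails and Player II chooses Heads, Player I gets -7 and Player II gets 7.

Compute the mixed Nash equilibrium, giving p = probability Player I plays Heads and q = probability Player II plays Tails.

Player I's mix must leave Player II indifferent between Tails and Heads.
  Player II's expected payoff from Tails: p·2 + (1−p)·(-4) = 6p - 4
  Player II's expected payoff from Heads: p·0 + (1−p)·7 = -7p + 7
  6p - 4 = -7p + 7  ⇒  13p = 11  ⇒  p = 11/13.
Set Player I's expected payoff from Heads equal to that from Tails:
  Player I's payoff from Heads: q·(-2) + (1−q)·0 = -2q
  Player I's payoff from Tails: q·4 + (1−q)·(-7) = 11q - 7
  -2q = 11q - 7  ⇒  -13q = -7  ⇒  q = 7/13.

p = 11/13, q = 7/13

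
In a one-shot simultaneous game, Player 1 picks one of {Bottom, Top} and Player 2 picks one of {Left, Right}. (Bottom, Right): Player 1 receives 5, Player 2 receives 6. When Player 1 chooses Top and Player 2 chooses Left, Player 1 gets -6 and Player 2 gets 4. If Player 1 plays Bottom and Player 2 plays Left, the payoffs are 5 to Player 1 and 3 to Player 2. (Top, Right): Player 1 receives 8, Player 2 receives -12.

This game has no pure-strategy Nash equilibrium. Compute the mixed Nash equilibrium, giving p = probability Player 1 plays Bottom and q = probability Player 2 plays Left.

Player 2's indifference between Left and Right determines Player 1's mixing probability p:
  Player 2's payoff to Left: p·3 + (1−p)·4 = -p + 4
  Player 2's payoff to Right: p·6 + (1−p)·(-12) = 18p - 12
  -p + 4 = 18p - 12  ⇒  -19p = -16  ⇒  p = 16/19.
Player 1's indifference between Bottom and Top determines Player 2's mixing probability q:
  Player 1's payoff to Bottom: q·5 + (1−q)·5 = 5
  Player 1's payoff to Top: q·(-6) + (1−q)·8 = -14q + 8
  5 = -14q + 8  ⇒  14q = 3  ⇒  q = 3/14.

p = 16/19, q = 3/14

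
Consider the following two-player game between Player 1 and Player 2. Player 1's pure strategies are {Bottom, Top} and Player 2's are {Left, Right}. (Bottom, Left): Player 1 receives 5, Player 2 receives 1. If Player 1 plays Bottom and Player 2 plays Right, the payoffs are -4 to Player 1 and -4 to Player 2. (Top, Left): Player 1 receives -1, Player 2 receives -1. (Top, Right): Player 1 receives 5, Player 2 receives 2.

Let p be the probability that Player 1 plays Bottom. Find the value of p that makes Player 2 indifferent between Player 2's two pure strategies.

p = 3/8

Player 1's mix must leave Player 2 indifferent between Left and Right.
  Player 2's payoff to Left: p·1 + (1−p)·(-1) = 2p - 1
  Player 2's payoff to Right: p·(-4) + (1−p)·2 = -6p + 2
  2p - 1 = -6p + 2  ⇒  8p = 3  ⇒  p = 3/8.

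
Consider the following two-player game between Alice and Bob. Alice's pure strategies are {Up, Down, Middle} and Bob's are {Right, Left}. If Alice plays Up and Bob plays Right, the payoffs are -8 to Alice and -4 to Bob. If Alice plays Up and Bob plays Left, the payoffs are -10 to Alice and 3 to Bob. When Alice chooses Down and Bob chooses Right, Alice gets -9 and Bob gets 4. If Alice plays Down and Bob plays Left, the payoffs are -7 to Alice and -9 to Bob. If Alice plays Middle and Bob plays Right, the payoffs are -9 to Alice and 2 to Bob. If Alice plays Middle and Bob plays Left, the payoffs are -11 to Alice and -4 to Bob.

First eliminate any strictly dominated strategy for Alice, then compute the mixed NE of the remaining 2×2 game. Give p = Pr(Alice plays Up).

Alice's strategy Middle is strictly dominated by Up: -8 > -9 and -10 > -11. Eliminate Middle.
Set Bob's expected payoff from Right equal to that from Left:
  Bob's payoff from Right: p·(-4) + (1−p)·4 = -8p + 4
  Bob's payoff from Left: p·3 + (1−p)·(-9) = 12p - 9
  -8p + 4 = 12p - 9  ⇒  -20p = -13  ⇒  p = 13/20.

p = 13/20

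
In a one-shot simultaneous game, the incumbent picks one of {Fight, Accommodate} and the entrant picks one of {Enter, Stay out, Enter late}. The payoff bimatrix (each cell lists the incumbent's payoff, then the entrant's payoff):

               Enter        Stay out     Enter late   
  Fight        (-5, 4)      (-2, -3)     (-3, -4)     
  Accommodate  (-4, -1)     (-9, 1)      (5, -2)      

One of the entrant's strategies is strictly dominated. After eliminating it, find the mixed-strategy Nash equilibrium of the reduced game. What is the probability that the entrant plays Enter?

q = 7/8

The entrant's strategy Enter late is strictly dominated by Stay out: -3 > -4 and 1 > -2. Eliminate Enter late.
The incumbent's indifference between Fight and Accommodate determines the entrant's mixing probability q:
  the incumbent's payoff to Fight: q·(-5) + (1−q)·(-2) = -3q - 2
  the incumbent's payoff to Accommodate: q·(-4) + (1−q)·(-9) = 5q - 9
  -3q - 2 = 5q - 9  ⇒  -8q = -7  ⇒  q = 7/8.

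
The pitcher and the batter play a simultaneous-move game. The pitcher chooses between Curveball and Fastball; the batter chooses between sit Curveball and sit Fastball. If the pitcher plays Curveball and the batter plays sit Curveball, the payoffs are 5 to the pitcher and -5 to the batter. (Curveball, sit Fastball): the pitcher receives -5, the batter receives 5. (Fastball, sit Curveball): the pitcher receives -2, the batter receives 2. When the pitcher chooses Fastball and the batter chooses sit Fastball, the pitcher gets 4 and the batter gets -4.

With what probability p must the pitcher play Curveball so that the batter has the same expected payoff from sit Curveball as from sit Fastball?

For the batter to be willing to mix, the batter must be indifferent between sit Curveball and sit Fastball, which pins down the pitcher's mix.
  the batter's payoff from sit Curveball: p·(-5) + (1−p)·2 = -7p + 2
  the batter's payoff from sit Fastball: p·5 + (1−p)·(-4) = 9p - 4
  -7p + 2 = 9p - 4  ⇒  -16p = -6  ⇒  p = 3/8.

p = 3/8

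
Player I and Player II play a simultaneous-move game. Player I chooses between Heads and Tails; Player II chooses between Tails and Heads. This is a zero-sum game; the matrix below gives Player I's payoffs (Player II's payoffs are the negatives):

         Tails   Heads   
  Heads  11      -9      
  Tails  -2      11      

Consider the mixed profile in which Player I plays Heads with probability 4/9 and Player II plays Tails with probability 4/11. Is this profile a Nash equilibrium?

No

Given Player I's mix p = 4/9, Player II's payoff from Tails is -34/9 but from Heads is -19/9. Player II strictly prefers Heads, so Player II would not mix.
So the proposed profile is not a Nash equilibrium.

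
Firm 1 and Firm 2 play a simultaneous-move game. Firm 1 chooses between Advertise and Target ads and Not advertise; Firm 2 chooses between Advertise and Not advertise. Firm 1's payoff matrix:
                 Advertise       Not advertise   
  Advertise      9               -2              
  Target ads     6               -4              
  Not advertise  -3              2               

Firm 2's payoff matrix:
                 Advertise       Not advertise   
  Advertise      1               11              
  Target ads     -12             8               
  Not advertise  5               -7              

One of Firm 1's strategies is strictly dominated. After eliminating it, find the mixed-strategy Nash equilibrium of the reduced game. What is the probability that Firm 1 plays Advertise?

p = 6/11

Firm 1's strategy Target ads is strictly dominated by Advertise: 9 > 6 and -2 > -4. Eliminate Target ads.
Firm 1's mix must leave Firm 2 indifferent between Advertise and Not advertise.
  Firm 2's payoff from Advertise: p·1 + (1−p)·5 = -4p + 5
  Firm 2's payoff from Not advertise: p·11 + (1−p)·(-7) = 18p - 7
  -4p + 5 = 18p - 7  ⇒  -22p = -12  ⇒  p = 6/11.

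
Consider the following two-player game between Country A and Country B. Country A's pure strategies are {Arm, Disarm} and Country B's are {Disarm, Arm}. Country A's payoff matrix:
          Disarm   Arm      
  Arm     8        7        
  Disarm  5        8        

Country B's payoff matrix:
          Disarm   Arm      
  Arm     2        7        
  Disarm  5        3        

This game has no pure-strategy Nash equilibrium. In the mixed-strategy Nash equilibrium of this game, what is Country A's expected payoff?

Set Country A's expected payoff from Arm equal to that from Disarm:
  Country A's expected payoff from Arm: q·8 + (1−q)·7 = q + 7
  Country A's expected payoff from Disarm: q·5 + (1−q)·8 = -3q + 8
  q + 7 = -3q + 8  ⇒  4q = 1  ⇒  q = 1/4.
At equilibrium Country A is indifferent across rows, so Country A's payoff equals the payoff from Arm: (1/4)·8 + (3/4)·7 = 29/4.

29/4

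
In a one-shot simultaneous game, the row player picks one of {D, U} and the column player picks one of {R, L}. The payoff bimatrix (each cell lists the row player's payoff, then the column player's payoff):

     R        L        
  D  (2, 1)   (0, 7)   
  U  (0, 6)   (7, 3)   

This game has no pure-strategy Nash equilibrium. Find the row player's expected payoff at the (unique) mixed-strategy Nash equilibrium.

For the row player to be willing to mix, the row player must be indifferent between D and U, which pins down the column player's mix.
  the row player's expected payoff from D: q·2 + (1−q)·0 = 2q
  the row player's expected payoff from U: q·0 + (1−q)·7 = -7q + 7
  2q = -7q + 7  ⇒  9q = 7  ⇒  q = 7/9.
At equilibrium the row player is indifferent across rows, so the row player's payoff equals the payoff from D: (7/9)·2 + (2/9)·0 = 14/9.

14/9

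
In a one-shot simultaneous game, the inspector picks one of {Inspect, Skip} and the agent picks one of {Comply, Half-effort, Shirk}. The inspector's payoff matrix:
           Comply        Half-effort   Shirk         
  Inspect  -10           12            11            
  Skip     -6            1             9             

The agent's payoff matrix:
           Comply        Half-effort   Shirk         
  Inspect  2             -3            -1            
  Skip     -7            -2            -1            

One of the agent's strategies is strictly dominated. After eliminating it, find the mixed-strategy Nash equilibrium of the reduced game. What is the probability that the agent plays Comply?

The agent's strategy Half-effort is strictly dominated by Shirk: -1 > -3 and -1 > -2. Eliminate Half-effort.
The inspector's indifference between Inspect and Skip determines the agent's mixing probability q:
  the inspector's payoff to Inspect: q·(-10) + (1−q)·11 = -21q + 11
  the inspector's payoff to Skip: q·(-6) + (1−q)·9 = -15q + 9
  -21q + 11 = -15q + 9  ⇒  -6q = -2  ⇒  q = 1/3.

q = 1/3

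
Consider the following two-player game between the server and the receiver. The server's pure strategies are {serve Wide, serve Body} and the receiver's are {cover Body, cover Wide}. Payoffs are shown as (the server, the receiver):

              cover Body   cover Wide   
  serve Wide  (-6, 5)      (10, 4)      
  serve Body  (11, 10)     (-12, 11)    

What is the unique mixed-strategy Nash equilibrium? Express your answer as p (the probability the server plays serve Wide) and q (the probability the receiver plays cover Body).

p = 1/2, q = 22/39

For the receiver to be willing to mix, the receiver must be indifferent between cover Body and cover Wide, which pins down the server's mix.
  the receiver's payoff from cover Body: p·5 + (1−p)·10 = -5p + 10
  the receiver's payoff from cover Wide: p·4 + (1−p)·11 = -7p + 11
  -5p + 10 = -7p + 11  ⇒  2p = 1  ⇒  p = 1/2.
Set the server's expected payoff from serve Wide equal to that from serve Body:
  the server's payoff from serve Wide: q·(-6) + (1−q)·10 = -16q + 10
  the server's payoff from serve Body: q·11 + (1−q)·(-12) = 23q - 12
  -16q + 10 = 23q - 12  ⇒  -39q = -22  ⇒  q = 22/39.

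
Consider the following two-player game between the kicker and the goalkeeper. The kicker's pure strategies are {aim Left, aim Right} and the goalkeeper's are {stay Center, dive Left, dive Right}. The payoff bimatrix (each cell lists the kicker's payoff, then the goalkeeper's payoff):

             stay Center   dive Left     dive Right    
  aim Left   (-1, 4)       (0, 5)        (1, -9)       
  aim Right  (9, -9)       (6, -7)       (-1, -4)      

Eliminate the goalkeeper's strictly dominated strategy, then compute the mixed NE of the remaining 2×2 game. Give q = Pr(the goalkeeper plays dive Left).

The goalkeeper's strategy stay Center is strictly dominated by dive Left: 5 > 4 and -7 > -9. Eliminate stay Center.
The goalkeeper's mix must leave the kicker indifferent between aim Left and aim Right.
  the kicker's payoff to aim Left: q·0 + (1−q)·1 = -q + 1
  the kicker's payoff to aim Right: q·6 + (1−q)·(-1) = 7q - 1
  -q + 1 = 7q - 1  ⇒  -8q = -2  ⇒  q = 1/4.

q = 1/4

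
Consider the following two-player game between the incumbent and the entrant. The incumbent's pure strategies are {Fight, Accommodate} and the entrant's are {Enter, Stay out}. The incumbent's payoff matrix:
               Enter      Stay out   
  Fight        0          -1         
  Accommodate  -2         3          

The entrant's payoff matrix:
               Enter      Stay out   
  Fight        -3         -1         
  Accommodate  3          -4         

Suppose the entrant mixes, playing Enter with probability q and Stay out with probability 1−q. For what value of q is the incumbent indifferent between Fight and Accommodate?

q = 2/3

In a mixed equilibrium the incumbent is indifferent between Fight and Accommodate; this condition fixes q.
  the incumbent's expected payoff from Fight: q·0 + (1−q)·(-1) = q - 1
  the incumbent's expected payoff from Accommodate: q·(-2) + (1−q)·3 = -5q + 3
  q - 1 = -5q + 3  ⇒  6q = 4  ⇒  q = 2/3.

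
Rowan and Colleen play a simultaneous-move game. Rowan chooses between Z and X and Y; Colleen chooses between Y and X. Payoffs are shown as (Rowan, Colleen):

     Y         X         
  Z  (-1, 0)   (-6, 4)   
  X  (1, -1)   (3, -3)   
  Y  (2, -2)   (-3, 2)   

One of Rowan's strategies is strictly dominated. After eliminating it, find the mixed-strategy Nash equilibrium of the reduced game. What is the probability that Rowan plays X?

Rowan's strategy Z is strictly dominated by Y: 2 > -1 and -3 > -6. Eliminate Z.
Rowan's mix must leave Colleen indifferent between Y and X.
  Colleen's payoff to Y: p·(-1) + (1−p)·(-2) = p - 2
  Colleen's payoff to X: p·(-3) + (1−p)·2 = -5p + 2
  p - 2 = -5p + 2  ⇒  6p = 4  ⇒  p = 2/3.

p = 2/3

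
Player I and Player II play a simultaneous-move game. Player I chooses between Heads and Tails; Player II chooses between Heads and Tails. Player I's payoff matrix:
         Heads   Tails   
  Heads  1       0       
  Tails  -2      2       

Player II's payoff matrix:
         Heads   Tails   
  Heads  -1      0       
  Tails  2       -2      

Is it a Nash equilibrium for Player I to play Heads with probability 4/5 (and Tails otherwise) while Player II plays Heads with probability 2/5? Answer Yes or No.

Check Player II's indifference given Player I's mix p = 4/5:
  payoff from Heads = -2/5; payoff from Tails = -2/5 — equal.
Check Player I's indifference given Player II's mix q = 2/5:
  payoff from Heads = 2/5; payoff from Tails = 2/5 — equal.
Both players are indifferent, so neither can profitably deviate.

Yes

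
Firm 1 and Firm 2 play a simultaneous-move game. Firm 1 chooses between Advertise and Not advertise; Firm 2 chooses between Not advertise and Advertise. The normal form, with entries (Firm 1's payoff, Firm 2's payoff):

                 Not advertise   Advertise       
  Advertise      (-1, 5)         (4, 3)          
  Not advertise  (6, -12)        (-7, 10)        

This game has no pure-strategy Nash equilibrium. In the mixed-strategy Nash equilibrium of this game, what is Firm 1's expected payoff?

17/18

In a mixed equilibrium Firm 1 is indifferent between Advertise and Not advertise; this condition fixes q.
  Firm 1's payoff from Advertise: q·(-1) + (1−q)·4 = -5q + 4
  Firm 1's payoff from Not advertise: q·6 + (1−q)·(-7) = 13q - 7
  -5q + 4 = 13q - 7  ⇒  -18q = -11  ⇒  q = 11/18.
At equilibrium Firm 1 is indifferent across rows, so Firm 1's payoff equals the payoff from Advertise: (11/18)·(-1) + (7/18)·4 = 17/18.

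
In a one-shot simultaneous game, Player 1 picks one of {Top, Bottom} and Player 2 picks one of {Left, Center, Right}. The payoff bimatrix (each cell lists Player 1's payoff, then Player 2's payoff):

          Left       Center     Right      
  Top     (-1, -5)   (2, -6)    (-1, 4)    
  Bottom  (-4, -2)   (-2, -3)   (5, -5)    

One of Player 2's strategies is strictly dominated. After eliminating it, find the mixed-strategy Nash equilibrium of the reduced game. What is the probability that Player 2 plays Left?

Player 2's strategy Center is strictly dominated by Left: -5 > -6 and -2 > -3. Eliminate Center.
In a mixed equilibrium Player 1 is indifferent between Top and Bottom; this condition fixes q.
  Player 1's payoff from Top: q·(-1) + (1−q)·(-1) = -1
  Player 1's payoff from Bottom: q·(-4) + (1−q)·5 = -9q + 5
  -1 = -9q + 5  ⇒  9q = 6  ⇒  q = 2/3.

q = 2/3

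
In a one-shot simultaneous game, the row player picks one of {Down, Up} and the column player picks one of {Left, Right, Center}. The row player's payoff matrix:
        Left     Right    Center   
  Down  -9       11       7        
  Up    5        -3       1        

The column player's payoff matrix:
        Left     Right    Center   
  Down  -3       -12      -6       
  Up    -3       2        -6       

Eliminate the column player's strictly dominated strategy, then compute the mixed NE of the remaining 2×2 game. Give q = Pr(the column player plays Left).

The column player's strategy Center is strictly dominated by Left: -3 > -6 and -3 > -6. Eliminate Center.
The column player's mix must leave the row player indifferent between Down and Up.
  the row player's payoff from Down: q·(-9) + (1−q)·11 = -20q + 11
  the row player's payoff from Up: q·5 + (1−q)·(-3) = 8q - 3
  -20q + 11 = 8q - 3  ⇒  -28q = -14  ⇒  q = 1/2.

q = 1/2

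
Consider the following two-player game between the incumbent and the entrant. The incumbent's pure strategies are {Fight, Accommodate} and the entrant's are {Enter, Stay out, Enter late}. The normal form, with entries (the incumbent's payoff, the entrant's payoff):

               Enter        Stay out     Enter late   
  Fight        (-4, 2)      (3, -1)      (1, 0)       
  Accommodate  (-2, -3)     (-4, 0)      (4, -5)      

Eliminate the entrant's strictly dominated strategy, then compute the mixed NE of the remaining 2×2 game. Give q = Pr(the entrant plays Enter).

The entrant's strategy Enter late is strictly dominated by Enter: 2 > 0 and -3 > -5. Eliminate Enter late.
The entrant's mix must leave the incumbent indifferent between Fight and Accommodate.
  the incumbent's expected payoff from Fight: q·(-4) + (1−q)·3 = -7q + 3
  the incumbent's expected payoff from Accommodate: q·(-2) + (1−q)·(-4) = 2q - 4
  -7q + 3 = 2q - 4  ⇒  -9q = -7  ⇒  q = 7/9.

q = 7/9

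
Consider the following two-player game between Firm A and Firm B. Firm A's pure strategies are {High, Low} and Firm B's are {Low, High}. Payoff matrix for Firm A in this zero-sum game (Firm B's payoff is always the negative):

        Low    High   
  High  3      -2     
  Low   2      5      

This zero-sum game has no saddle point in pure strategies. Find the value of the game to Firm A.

v = 19/8

In a mixed equilibrium Firm A is indifferent between High and Low; this condition fixes q.
  Firm A's payoff to High: q·3 + (1−q)·(-2) = 5q - 2
  Firm A's payoff to Low: q·2 + (1−q)·5 = -3q + 5
  5q - 2 = -3q + 5  ⇒  8q = 7  ⇒  q = 7/8.
The value is Firm A's expected payoff against this mix (using High): (7/8)·3 + (1/8)·(-2) = 19/8.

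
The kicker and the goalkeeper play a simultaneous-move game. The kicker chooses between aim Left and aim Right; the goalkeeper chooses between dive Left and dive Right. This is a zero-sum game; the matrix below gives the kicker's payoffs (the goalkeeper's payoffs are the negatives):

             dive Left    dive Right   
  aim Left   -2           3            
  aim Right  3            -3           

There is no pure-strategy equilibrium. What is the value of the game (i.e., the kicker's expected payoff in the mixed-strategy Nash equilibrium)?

In a mixed equilibrium the kicker is indifferent between aim Left and aim Right; this condition fixes q.
  the kicker's payoff from aim Left: q·(-2) + (1−q)·3 = -5q + 3
  the kicker's payoff from aim Right: q·3 + (1−q)·(-3) = 6q - 3
  -5q + 3 = 6q - 3  ⇒  -11q = -6  ⇒  q = 6/11.
The value is the kicker's expected payoff against this mix (using aim Left): (6/11)·(-2) + (5/11)·3 = 3/11.

v = 3/11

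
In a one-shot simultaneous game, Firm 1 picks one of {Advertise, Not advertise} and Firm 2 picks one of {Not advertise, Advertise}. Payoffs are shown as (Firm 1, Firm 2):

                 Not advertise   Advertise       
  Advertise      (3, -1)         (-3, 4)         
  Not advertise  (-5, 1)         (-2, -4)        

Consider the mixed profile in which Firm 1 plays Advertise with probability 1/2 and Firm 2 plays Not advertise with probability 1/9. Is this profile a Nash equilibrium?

Check Firm 2's indifference given Firm 1's mix p = 1/2:
  payoff from Not advertise = 0; payoff from Advertise = 0 — equal.
Check Firm 1's indifference given Firm 2's mix q = 1/9:
  payoff from Advertise = -7/3; payoff from Not advertise = -7/3 — equal.
Both players are indifferent, so neither can profitably deviate.

Yes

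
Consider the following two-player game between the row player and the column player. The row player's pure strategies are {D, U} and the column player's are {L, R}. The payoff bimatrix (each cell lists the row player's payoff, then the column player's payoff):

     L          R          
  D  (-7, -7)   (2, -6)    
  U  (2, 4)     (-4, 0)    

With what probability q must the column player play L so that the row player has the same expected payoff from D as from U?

The column player's mix must leave the row player indifferent between D and U.
  the row player's expected payoff from D: q·(-7) + (1−q)·2 = -9q + 2
  the row player's expected payoff from U: q·2 + (1−q)·(-4) = 6q - 4
  -9q + 2 = 6q - 4  ⇒  -15q = -6  ⇒  q = 2/5.

q = 2/5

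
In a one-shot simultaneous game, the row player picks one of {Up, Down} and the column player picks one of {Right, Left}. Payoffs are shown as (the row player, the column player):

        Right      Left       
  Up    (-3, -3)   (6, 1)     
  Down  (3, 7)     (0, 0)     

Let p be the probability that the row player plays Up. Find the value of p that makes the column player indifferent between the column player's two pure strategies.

p = 7/11

The column player's indifference between Right and Left determines the row player's mixing probability p:
  the column player's payoff from Right: p·(-3) + (1−p)·7 = -10p + 7
  the column player's payoff from Left: p·1 + (1−p)·0 = p
  -10p + 7 = p  ⇒  -11p = -7  ⇒  p = 7/11.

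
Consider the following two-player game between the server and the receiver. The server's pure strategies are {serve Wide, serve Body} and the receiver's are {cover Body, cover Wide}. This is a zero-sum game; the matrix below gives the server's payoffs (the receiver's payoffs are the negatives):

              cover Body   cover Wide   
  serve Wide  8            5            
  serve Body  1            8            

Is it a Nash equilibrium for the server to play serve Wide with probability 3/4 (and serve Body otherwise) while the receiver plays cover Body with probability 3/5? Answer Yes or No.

No

Given the server's mix p = 3/4, the receiver's payoff from cover Body is -25/4 but from cover Wide is -23/4. The receiver strictly prefers cover Wide, so the receiver would not mix.
So the proposed profile is not a Nash equilibrium.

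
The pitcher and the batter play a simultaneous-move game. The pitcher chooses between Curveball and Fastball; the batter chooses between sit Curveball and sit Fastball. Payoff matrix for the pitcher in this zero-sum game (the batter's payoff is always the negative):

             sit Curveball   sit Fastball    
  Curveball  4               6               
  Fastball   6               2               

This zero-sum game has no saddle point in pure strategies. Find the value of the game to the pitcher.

v = 14/3

In a mixed equilibrium the pitcher is indifferent between Curveball and Fastball; this condition fixes q.
  the pitcher's payoff to Curveball: q·4 + (1−q)·6 = -2q + 6
  the pitcher's payoff to Fastball: q·6 + (1−q)·2 = 4q + 2
  -2q + 6 = 4q + 2  ⇒  -6q = -4  ⇒  q = 2/3.
The value is the pitcher's expected payoff against this mix (using Curveball): (2/3)·4 + (1/3)·6 = 14/3.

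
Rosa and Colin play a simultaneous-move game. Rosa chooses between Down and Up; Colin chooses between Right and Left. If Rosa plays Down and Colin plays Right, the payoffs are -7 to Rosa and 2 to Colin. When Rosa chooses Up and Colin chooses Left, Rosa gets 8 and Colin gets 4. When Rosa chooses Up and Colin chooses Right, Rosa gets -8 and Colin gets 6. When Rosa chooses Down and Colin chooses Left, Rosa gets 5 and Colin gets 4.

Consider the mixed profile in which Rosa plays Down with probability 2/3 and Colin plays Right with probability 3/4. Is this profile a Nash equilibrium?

Given Rosa's mix p = 2/3, Colin's payoff from Right is 10/3 but from Left is 4. Colin strictly prefers Left, so Colin would not mix.
So the proposed profile is not a Nash equilibrium.

No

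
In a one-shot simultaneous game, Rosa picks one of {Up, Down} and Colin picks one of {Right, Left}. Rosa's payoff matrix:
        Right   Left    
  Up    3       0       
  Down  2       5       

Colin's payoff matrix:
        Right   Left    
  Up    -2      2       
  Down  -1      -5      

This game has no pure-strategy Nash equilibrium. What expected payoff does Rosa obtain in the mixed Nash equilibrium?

5/2

Colin's mix must leave Rosa indifferent between Up and Down.
  Rosa's payoff from Up: q·3 + (1−q)·0 = 3q
  Rosa's payoff from Down: q·2 + (1−q)·5 = -3q + 5
  3q = -3q + 5  ⇒  6q = 5  ⇒  q = 5/6.
At equilibrium Rosa is indifferent across rows, so Rosa's payoff equals the payoff from Up: (5/6)·3 + (1/6)·0 = 5/2.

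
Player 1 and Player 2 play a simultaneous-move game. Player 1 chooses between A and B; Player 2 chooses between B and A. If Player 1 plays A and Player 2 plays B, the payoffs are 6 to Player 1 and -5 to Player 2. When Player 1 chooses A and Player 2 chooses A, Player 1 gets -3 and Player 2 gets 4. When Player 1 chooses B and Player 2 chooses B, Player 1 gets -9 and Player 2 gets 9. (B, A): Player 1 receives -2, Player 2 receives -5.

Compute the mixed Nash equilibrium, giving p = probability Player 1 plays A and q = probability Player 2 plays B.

p = 14/23, q = 1/16

Player 2's indifference between B and A determines Player 1's mixing probability p:
  Player 2's payoff from B: p·(-5) + (1−p)·9 = -14p + 9
  Player 2's payoff from A: p·4 + (1−p)·(-5) = 9p - 5
  -14p + 9 = 9p - 5  ⇒  -23p = -14  ⇒  p = 14/23.
For Player 1 to be willing to mix, Player 1 must be indifferent between A and B, which pins down Player 2's mix.
  Player 1's payoff from A: q·6 + (1−q)·(-3) = 9q - 3
  Player 1's payoff from B: q·(-9) + (1−q)·(-2) = -7q - 2
  9q - 3 = -7q - 2  ⇒  16q = 1  ⇒  q = 1/16.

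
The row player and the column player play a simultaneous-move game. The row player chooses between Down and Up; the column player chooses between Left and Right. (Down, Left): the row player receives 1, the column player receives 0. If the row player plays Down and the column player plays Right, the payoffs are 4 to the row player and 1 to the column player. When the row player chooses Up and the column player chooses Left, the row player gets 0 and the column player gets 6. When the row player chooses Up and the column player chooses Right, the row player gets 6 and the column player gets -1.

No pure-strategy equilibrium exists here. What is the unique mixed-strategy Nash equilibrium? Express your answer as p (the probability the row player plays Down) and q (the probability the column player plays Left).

The row player's mix must leave the column player indifferent between Left and Right.
  the column player's payoff to Left: p·0 + (1−p)·6 = -6p + 6
  the column player's payoff to Right: p·1 + (1−p)·(-1) = 2p - 1
  -6p + 6 = 2p - 1  ⇒  -8p = -7  ⇒  p = 7/8.
The row player's indifference between Down and Up determines the column player's mixing probability q:
  the row player's payoff from Down: q·1 + (1−q)·4 = -3q + 4
  the row player's payoff from Up: q·0 + (1−q)·6 = -6q + 6
  -3q + 4 = -6q + 6  ⇒  3q = 2  ⇒  q = 2/3.

p = 7/8, q = 2/3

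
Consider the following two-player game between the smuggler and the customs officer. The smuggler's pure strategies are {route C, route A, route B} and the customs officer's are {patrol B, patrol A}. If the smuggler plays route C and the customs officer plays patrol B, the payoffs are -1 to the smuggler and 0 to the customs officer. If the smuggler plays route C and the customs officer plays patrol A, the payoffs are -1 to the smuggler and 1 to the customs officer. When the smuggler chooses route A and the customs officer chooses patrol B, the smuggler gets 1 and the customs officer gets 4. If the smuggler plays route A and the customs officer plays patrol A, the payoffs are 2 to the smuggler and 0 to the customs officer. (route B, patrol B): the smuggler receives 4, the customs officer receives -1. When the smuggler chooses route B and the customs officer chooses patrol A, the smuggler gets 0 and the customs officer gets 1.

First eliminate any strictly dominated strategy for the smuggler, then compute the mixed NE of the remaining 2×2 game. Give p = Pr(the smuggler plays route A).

The smuggler's strategy route C is strictly dominated by route A: 1 > -1 and 2 > -1. Eliminate route C.
Set the customs officer's expected payoff from patrol B equal to that from patrol A:
  the customs officer's expected payoff from patrol B: p·4 + (1−p)·(-1) = 5p - 1
  the customs officer's expected payoff from patrol A: p·0 + (1−p)·1 = -p + 1
  5p - 1 = -p + 1  ⇒  6p = 2  ⇒  p = 1/3.

p = 1/3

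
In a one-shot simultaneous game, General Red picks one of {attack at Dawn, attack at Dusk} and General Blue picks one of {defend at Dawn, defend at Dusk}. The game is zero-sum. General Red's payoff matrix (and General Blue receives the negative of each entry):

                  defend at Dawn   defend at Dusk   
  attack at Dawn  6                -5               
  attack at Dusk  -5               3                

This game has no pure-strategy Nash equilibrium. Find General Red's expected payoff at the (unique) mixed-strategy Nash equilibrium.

General Red's indifference between attack at Dawn and attack at Dusk determines General Blue's mixing probability q:
  General Red's payoff to attack at Dawn: q·6 + (1−q)·(-5) = 11q - 5
  General Red's payoff to attack at Dusk: q·(-5) + (1−q)·3 = -8q + 3
  11q - 5 = -8q + 3  ⇒  19q = 8  ⇒  q = 8/19.
At equilibrium General Red is indifferent across rows, so General Red's payoff equals the payoff from attack at Dawn: (8/19)·6 + (11/19)·(-5) = -7/19.

-7/19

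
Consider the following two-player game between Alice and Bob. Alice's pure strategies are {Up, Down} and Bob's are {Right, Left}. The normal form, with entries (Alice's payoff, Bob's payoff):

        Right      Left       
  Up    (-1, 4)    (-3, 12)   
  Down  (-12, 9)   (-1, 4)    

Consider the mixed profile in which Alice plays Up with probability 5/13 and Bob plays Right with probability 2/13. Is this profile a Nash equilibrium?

Check Bob's indifference given Alice's mix p = 5/13:
  payoff from Right = 92/13; payoff from Left = 92/13 — equal.
Check Alice's indifference given Bob's mix q = 2/13:
  payoff from Up = -35/13; payoff from Down = -35/13 — equal.
Both players are indifferent, so neither can profitably deviate.

Yes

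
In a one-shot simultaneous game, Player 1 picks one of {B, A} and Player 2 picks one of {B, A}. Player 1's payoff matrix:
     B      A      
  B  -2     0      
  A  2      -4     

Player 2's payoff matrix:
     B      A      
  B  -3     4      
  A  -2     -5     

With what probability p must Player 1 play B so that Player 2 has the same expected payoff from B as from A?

In a mixed equilibrium Player 2 is indifferent between B and A; this condition fixes p.
  Player 2's payoff from B: p·(-3) + (1−p)·(-2) = -p - 2
  Player 2's payoff from A: p·4 + (1−p)·(-5) = 9p - 5
  -p - 2 = 9p - 5  ⇒  -10p = -3  ⇒  p = 3/10.

p = 3/10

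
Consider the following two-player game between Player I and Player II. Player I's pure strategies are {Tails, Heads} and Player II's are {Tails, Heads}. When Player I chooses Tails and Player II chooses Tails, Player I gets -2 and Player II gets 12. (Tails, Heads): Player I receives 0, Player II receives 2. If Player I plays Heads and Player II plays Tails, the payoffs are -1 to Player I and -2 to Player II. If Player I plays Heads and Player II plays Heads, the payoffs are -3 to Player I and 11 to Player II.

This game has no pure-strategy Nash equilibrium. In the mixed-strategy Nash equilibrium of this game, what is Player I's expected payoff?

-3/2

For Player I to be willing to mix, Player I must be indifferent between Tails and Heads, which pins down Player II's mix.
  Player I's expected payoff from Tails: q·(-2) + (1−q)·0 = -2q
  Player I's expected payoff from Heads: q·(-1) + (1−q)·(-3) = 2q - 3
  -2q = 2q - 3  ⇒  -4q = -3  ⇒  q = 3/4.
At equilibrium Player I is indifferent across rows, so Player I's payoff equals the payoff from Tails: (3/4)·(-2) + (1/4)·0 = -3/2.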